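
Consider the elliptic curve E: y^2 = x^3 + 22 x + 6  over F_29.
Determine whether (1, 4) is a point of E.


Check whether y^2 = x^3 + 22 x + 6 (mod 29) for (x, y) = (1, 4).
LHS: y^2 = 4^2 mod 29 = 16
RHS: x^3 + 22 x + 6 = 1^3 + 22*1 + 6 mod 29 = 0
LHS != RHS

No, not on the curve


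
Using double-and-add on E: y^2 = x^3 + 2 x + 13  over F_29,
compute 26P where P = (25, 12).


k = 26 = 11010_2 (binary, LSB first: 01011)
Double-and-add from P = (25, 12):
  bit 0 = 0: acc unchanged = O
  bit 1 = 1: acc = O + (21, 6) = (21, 6)
  bit 2 = 0: acc unchanged = (21, 6)
  bit 3 = 1: acc = (21, 6) + (15, 5) = (18, 9)
  bit 4 = 1: acc = (18, 9) + (0, 10) = (17, 28)

26P = (17, 28)


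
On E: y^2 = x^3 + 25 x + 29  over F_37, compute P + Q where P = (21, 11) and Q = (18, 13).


P != Q, so use the chord formula.
s = (y2 - y1) / (x2 - x1) = (2) / (34) mod 37 = 24
x3 = s^2 - x1 - x2 mod 37 = 24^2 - 21 - 18 = 19
y3 = s (x1 - x3) - y1 mod 37 = 24 * (21 - 19) - 11 = 0

P + Q = (19, 0)


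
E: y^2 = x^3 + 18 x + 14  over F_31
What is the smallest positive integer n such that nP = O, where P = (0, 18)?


Compute successive multiples of P until we hit O:
  1P = (0, 18)
  2P = (8, 9)
  3P = (17, 5)
  4P = (3, 8)
  5P = (15, 1)
  6P = (25, 0)
  7P = (15, 30)
  8P = (3, 23)
  ... (continuing to 12P)
  12P = O

ord(P) = 12


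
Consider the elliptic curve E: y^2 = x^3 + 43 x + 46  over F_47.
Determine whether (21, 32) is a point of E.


Check whether y^2 = x^3 + 43 x + 46 (mod 47) for (x, y) = (21, 32).
LHS: y^2 = 32^2 mod 47 = 37
RHS: x^3 + 43 x + 46 = 21^3 + 43*21 + 46 mod 47 = 11
LHS != RHS

No, not on the curve


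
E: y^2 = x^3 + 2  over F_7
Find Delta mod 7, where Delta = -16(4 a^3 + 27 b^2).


4 a^3 + 27 b^2 = 4*0^3 + 27*2^2 = 0 + 108 = 108
Delta = -16 * (108) = -1728
Delta mod 7 = 1

Delta = 1 (mod 7)


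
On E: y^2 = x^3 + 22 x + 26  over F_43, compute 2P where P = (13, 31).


Doubling: s = (3 x1^2 + a) / (2 y1)
s = (3*13^2 + 22) / (2*31) mod 43 = 12
x3 = s^2 - 2 x1 mod 43 = 12^2 - 2*13 = 32
y3 = s (x1 - x3) - y1 mod 43 = 12 * (13 - 32) - 31 = 42

2P = (32, 42)


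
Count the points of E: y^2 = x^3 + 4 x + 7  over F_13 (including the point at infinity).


For each x in F_13, count y with y^2 = x^3 + 4 x + 7 mod 13:
  x = 1: RHS = 12, y in [5, 8]  -> 2 point(s)
  x = 2: RHS = 10, y in [6, 7]  -> 2 point(s)
  x = 4: RHS = 9, y in [3, 10]  -> 2 point(s)
  x = 5: RHS = 9, y in [3, 10]  -> 2 point(s)
  x = 6: RHS = 0, y in [0]  -> 1 point(s)
  x = 7: RHS = 1, y in [1, 12]  -> 2 point(s)
  x = 11: RHS = 4, y in [2, 11]  -> 2 point(s)
Affine points: 13. Add the point at infinity: total = 14.

#E(F_13) = 14


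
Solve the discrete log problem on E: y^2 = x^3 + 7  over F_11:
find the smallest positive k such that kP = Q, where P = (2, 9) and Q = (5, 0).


Enumerate multiples of P until we hit Q = (5, 0):
  1P = (2, 9)
  2P = (5, 0)
Match found at i = 2.

k = 2


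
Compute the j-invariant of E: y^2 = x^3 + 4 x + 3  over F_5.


Delta = -16(4 a^3 + 27 b^2) mod 5 = 1
-1728 * (4 a)^3 = -1728 * (4*4)^3 mod 5 = 2
j = 2 * 1^(-1) mod 5 = 2

j = 2 (mod 5)


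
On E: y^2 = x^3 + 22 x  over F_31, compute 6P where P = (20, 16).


k = 6 = 110_2 (binary, LSB first: 011)
Double-and-add from P = (20, 16):
  bit 0 = 0: acc unchanged = O
  bit 1 = 1: acc = O + (5, 24) = (5, 24)
  bit 2 = 1: acc = (5, 24) + (4, 20) = (7, 30)

6P = (7, 30)


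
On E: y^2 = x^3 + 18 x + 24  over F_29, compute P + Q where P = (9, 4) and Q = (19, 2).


P != Q, so use the chord formula.
s = (y2 - y1) / (x2 - x1) = (27) / (10) mod 29 = 23
x3 = s^2 - x1 - x2 mod 29 = 23^2 - 9 - 19 = 8
y3 = s (x1 - x3) - y1 mod 29 = 23 * (9 - 8) - 4 = 19

P + Q = (8, 19)


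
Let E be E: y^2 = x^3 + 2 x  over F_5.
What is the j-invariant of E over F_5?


Delta = -16(4 a^3 + 27 b^2) mod 5 = 3
-1728 * (4 a)^3 = -1728 * (4*2)^3 mod 5 = 4
j = 4 * 3^(-1) mod 5 = 3

j = 3 (mod 5)


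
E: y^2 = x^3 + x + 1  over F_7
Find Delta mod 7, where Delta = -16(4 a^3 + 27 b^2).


4 a^3 + 27 b^2 = 4*1^3 + 27*1^2 = 4 + 27 = 31
Delta = -16 * (31) = -496
Delta mod 7 = 1

Delta = 1 (mod 7)


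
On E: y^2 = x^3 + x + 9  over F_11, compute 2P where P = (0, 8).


Doubling: s = (3 x1^2 + a) / (2 y1)
s = (3*0^2 + 1) / (2*8) mod 11 = 9
x3 = s^2 - 2 x1 mod 11 = 9^2 - 2*0 = 4
y3 = s (x1 - x3) - y1 mod 11 = 9 * (0 - 4) - 8 = 0

2P = (4, 0)


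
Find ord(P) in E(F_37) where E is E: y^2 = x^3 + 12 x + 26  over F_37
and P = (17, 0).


Compute successive multiples of P until we hit O:
  1P = (17, 0)
  2P = O

ord(P) = 2


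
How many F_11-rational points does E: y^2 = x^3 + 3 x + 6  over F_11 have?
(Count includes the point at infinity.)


For each x in F_11, count y with y^2 = x^3 + 3 x + 6 mod 11:
  x = 2: RHS = 9, y in [3, 8]  -> 2 point(s)
  x = 3: RHS = 9, y in [3, 8]  -> 2 point(s)
  x = 4: RHS = 5, y in [4, 7]  -> 2 point(s)
  x = 5: RHS = 3, y in [5, 6]  -> 2 point(s)
  x = 6: RHS = 9, y in [3, 8]  -> 2 point(s)
  x = 8: RHS = 3, y in [5, 6]  -> 2 point(s)
  x = 9: RHS = 3, y in [5, 6]  -> 2 point(s)
Affine points: 14. Add the point at infinity: total = 15.

#E(F_11) = 15


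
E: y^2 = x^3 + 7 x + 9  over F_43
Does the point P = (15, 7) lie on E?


Check whether y^2 = x^3 + 7 x + 9 (mod 43) for (x, y) = (15, 7).
LHS: y^2 = 7^2 mod 43 = 6
RHS: x^3 + 7 x + 9 = 15^3 + 7*15 + 9 mod 43 = 6
LHS = RHS

Yes, on the curve


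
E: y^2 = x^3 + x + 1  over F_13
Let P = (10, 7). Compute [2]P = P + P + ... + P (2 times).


k = 2 = 10_2 (binary, LSB first: 01)
Double-and-add from P = (10, 7):
  bit 0 = 0: acc unchanged = O
  bit 1 = 1: acc = O + (10, 6) = (10, 6)

2P = (10, 6)


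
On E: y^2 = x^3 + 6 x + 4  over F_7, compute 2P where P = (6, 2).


Doubling: s = (3 x1^2 + a) / (2 y1)
s = (3*6^2 + 6) / (2*2) mod 7 = 4
x3 = s^2 - 2 x1 mod 7 = 4^2 - 2*6 = 4
y3 = s (x1 - x3) - y1 mod 7 = 4 * (6 - 4) - 2 = 6

2P = (4, 6)


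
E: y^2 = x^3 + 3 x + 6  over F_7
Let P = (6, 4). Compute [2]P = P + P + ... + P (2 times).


k = 2 = 10_2 (binary, LSB first: 01)
Double-and-add from P = (6, 4):
  bit 0 = 0: acc unchanged = O
  bit 1 = 1: acc = O + (3, 0) = (3, 0)

2P = (3, 0)


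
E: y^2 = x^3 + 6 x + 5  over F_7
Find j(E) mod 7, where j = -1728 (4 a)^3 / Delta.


Delta = -16(4 a^3 + 27 b^2) mod 7 = 2
-1728 * (4 a)^3 = -1728 * (4*6)^3 mod 7 = 6
j = 6 * 2^(-1) mod 7 = 3

j = 3 (mod 7)


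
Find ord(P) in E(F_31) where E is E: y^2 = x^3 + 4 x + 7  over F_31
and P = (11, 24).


Compute successive multiples of P until we hit O:
  1P = (11, 24)
  2P = (27, 19)
  3P = (0, 21)
  4P = (17, 11)
  5P = (12, 4)
  6P = (5, 11)
  7P = (24, 15)
  8P = (4, 26)
  ... (continuing to 23P)
  23P = O

ord(P) = 23


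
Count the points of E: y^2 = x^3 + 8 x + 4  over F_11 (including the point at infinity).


For each x in F_11, count y with y^2 = x^3 + 8 x + 4 mod 11:
  x = 0: RHS = 4, y in [2, 9]  -> 2 point(s)
  x = 3: RHS = 0, y in [0]  -> 1 point(s)
  x = 4: RHS = 1, y in [1, 10]  -> 2 point(s)
  x = 5: RHS = 4, y in [2, 9]  -> 2 point(s)
  x = 6: RHS = 4, y in [2, 9]  -> 2 point(s)
Affine points: 9. Add the point at infinity: total = 10.

#E(F_11) = 10


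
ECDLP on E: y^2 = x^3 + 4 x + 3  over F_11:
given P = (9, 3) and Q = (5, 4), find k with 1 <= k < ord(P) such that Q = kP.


Enumerate multiples of P until we hit Q = (5, 4):
  1P = (9, 3)
  2P = (5, 4)
Match found at i = 2.

k = 2


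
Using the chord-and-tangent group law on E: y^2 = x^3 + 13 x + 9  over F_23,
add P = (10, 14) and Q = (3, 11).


P != Q, so use the chord formula.
s = (y2 - y1) / (x2 - x1) = (20) / (16) mod 23 = 7
x3 = s^2 - x1 - x2 mod 23 = 7^2 - 10 - 3 = 13
y3 = s (x1 - x3) - y1 mod 23 = 7 * (10 - 13) - 14 = 11

P + Q = (13, 11)


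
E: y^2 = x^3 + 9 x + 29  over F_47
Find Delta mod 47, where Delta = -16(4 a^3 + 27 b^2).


4 a^3 + 27 b^2 = 4*9^3 + 27*29^2 = 2916 + 22707 = 25623
Delta = -16 * (25623) = -409968
Delta mod 47 = 13

Delta = 13 (mod 47)


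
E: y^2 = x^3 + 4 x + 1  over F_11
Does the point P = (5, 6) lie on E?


Check whether y^2 = x^3 + 4 x + 1 (mod 11) for (x, y) = (5, 6).
LHS: y^2 = 6^2 mod 11 = 3
RHS: x^3 + 4 x + 1 = 5^3 + 4*5 + 1 mod 11 = 3
LHS = RHS

Yes, on the curve


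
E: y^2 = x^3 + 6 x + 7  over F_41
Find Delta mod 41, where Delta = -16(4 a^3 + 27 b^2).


4 a^3 + 27 b^2 = 4*6^3 + 27*7^2 = 864 + 1323 = 2187
Delta = -16 * (2187) = -34992
Delta mod 41 = 22

Delta = 22 (mod 41)


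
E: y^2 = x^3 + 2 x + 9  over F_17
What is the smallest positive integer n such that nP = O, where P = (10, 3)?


Compute successive multiples of P until we hit O:
  1P = (10, 3)
  2P = (5, 5)
  3P = (11, 11)
  4P = (9, 5)
  5P = (2, 15)
  6P = (3, 12)
  7P = (6, 4)
  8P = (0, 3)
  ... (continuing to 21P)
  21P = O

ord(P) = 21


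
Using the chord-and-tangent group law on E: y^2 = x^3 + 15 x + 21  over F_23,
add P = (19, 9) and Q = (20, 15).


P != Q, so use the chord formula.
s = (y2 - y1) / (x2 - x1) = (6) / (1) mod 23 = 6
x3 = s^2 - x1 - x2 mod 23 = 6^2 - 19 - 20 = 20
y3 = s (x1 - x3) - y1 mod 23 = 6 * (19 - 20) - 9 = 8

P + Q = (20, 8)


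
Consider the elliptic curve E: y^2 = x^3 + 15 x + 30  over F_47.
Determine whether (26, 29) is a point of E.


Check whether y^2 = x^3 + 15 x + 30 (mod 47) for (x, y) = (26, 29).
LHS: y^2 = 29^2 mod 47 = 42
RHS: x^3 + 15 x + 30 = 26^3 + 15*26 + 30 mod 47 = 42
LHS = RHS

Yes, on the curve


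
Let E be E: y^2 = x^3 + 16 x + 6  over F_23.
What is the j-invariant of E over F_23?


Delta = -16(4 a^3 + 27 b^2) mod 23 = 6
-1728 * (4 a)^3 = -1728 * (4*16)^3 mod 23 = 7
j = 7 * 6^(-1) mod 23 = 5

j = 5 (mod 23)


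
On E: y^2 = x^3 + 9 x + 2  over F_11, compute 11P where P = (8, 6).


k = 11 = 1011_2 (binary, LSB first: 1101)
Double-and-add from P = (8, 6):
  bit 0 = 1: acc = O + (8, 6) = (8, 6)
  bit 1 = 1: acc = (8, 6) + (4, 6) = (10, 5)
  bit 2 = 0: acc unchanged = (10, 5)
  bit 3 = 1: acc = (10, 5) + (9, 3) = (7, 1)

11P = (7, 1)


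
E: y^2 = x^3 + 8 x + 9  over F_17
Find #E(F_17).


For each x in F_17, count y with y^2 = x^3 + 8 x + 9 mod 17:
  x = 0: RHS = 9, y in [3, 14]  -> 2 point(s)
  x = 1: RHS = 1, y in [1, 16]  -> 2 point(s)
  x = 2: RHS = 16, y in [4, 13]  -> 2 point(s)
  x = 3: RHS = 9, y in [3, 14]  -> 2 point(s)
  x = 5: RHS = 4, y in [2, 15]  -> 2 point(s)
  x = 6: RHS = 1, y in [1, 16]  -> 2 point(s)
  x = 7: RHS = 0, y in [0]  -> 1 point(s)
  x = 10: RHS = 1, y in [1, 16]  -> 2 point(s)
  x = 11: RHS = 0, y in [0]  -> 1 point(s)
  x = 13: RHS = 15, y in [7, 10]  -> 2 point(s)
  x = 14: RHS = 9, y in [3, 14]  -> 2 point(s)
  x = 15: RHS = 2, y in [6, 11]  -> 2 point(s)
  x = 16: RHS = 0, y in [0]  -> 1 point(s)
Affine points: 23. Add the point at infinity: total = 24.

#E(F_17) = 24


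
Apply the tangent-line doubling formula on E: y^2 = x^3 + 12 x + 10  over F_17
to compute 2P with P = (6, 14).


Doubling: s = (3 x1^2 + a) / (2 y1)
s = (3*6^2 + 12) / (2*14) mod 17 = 14
x3 = s^2 - 2 x1 mod 17 = 14^2 - 2*6 = 14
y3 = s (x1 - x3) - y1 mod 17 = 14 * (6 - 14) - 14 = 10

2P = (14, 10)


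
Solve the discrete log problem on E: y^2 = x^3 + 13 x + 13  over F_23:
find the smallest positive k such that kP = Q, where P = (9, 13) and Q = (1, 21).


Enumerate multiples of P until we hit Q = (1, 21):
  1P = (9, 13)
  2P = (6, 13)
  3P = (8, 10)
  4P = (15, 15)
  5P = (17, 15)
  6P = (10, 4)
  7P = (16, 4)
  8P = (2, 1)
  9P = (14, 8)
  10P = (1, 2)
  11P = (21, 5)
  12P = (19, 9)
  13P = (20, 19)
  14P = (0, 17)
  15P = (0, 6)
  16P = (20, 4)
  17P = (19, 14)
  18P = (21, 18)
  19P = (1, 21)
Match found at i = 19.

k = 19


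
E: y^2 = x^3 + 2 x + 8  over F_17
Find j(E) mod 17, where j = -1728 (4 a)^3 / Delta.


Delta = -16(4 a^3 + 27 b^2) mod 17 = 9
-1728 * (4 a)^3 = -1728 * (4*2)^3 mod 17 = 12
j = 12 * 9^(-1) mod 17 = 7

j = 7 (mod 17)


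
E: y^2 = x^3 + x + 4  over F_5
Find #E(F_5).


For each x in F_5, count y with y^2 = x^3 + 1 x + 4 mod 5:
  x = 0: RHS = 4, y in [2, 3]  -> 2 point(s)
  x = 1: RHS = 1, y in [1, 4]  -> 2 point(s)
  x = 2: RHS = 4, y in [2, 3]  -> 2 point(s)
  x = 3: RHS = 4, y in [2, 3]  -> 2 point(s)
Affine points: 8. Add the point at infinity: total = 9.

#E(F_5) = 9


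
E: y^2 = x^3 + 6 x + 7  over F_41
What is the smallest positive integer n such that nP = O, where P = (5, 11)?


Compute successive multiples of P until we hit O:
  1P = (5, 11)
  2P = (36, 37)
  3P = (33, 29)
  4P = (35, 40)
  5P = (11, 16)
  6P = (20, 38)
  7P = (34, 27)
  8P = (22, 39)
  ... (continuing to 36P)
  36P = O

ord(P) = 36


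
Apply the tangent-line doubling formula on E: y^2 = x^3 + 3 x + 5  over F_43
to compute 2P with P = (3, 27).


Doubling: s = (3 x1^2 + a) / (2 y1)
s = (3*3^2 + 3) / (2*27) mod 43 = 34
x3 = s^2 - 2 x1 mod 43 = 34^2 - 2*3 = 32
y3 = s (x1 - x3) - y1 mod 43 = 34 * (3 - 32) - 27 = 19

2P = (32, 19)


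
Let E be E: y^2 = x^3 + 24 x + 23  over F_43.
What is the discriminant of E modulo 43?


4 a^3 + 27 b^2 = 4*24^3 + 27*23^2 = 55296 + 14283 = 69579
Delta = -16 * (69579) = -1113264
Delta mod 43 = 6

Delta = 6 (mod 43)


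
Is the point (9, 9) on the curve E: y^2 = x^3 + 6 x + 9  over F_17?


Check whether y^2 = x^3 + 6 x + 9 (mod 17) for (x, y) = (9, 9).
LHS: y^2 = 9^2 mod 17 = 13
RHS: x^3 + 6 x + 9 = 9^3 + 6*9 + 9 mod 17 = 10
LHS != RHS

No, not on the curve


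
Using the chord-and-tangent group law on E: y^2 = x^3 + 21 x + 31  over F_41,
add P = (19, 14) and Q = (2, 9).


P != Q, so use the chord formula.
s = (y2 - y1) / (x2 - x1) = (36) / (24) mod 41 = 22
x3 = s^2 - x1 - x2 mod 41 = 22^2 - 19 - 2 = 12
y3 = s (x1 - x3) - y1 mod 41 = 22 * (19 - 12) - 14 = 17

P + Q = (12, 17)


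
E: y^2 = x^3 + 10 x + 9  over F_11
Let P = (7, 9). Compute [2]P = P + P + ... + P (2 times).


k = 2 = 10_2 (binary, LSB first: 01)
Double-and-add from P = (7, 9):
  bit 0 = 0: acc unchanged = O
  bit 1 = 1: acc = O + (1, 3) = (1, 3)

2P = (1, 3)


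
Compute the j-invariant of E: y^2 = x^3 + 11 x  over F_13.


Delta = -16(4 a^3 + 27 b^2) mod 13 = 5
-1728 * (4 a)^3 = -1728 * (4*11)^3 mod 13 = 8
j = 8 * 5^(-1) mod 13 = 12

j = 12 (mod 13)


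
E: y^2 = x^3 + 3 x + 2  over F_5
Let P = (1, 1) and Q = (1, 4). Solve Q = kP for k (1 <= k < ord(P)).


Enumerate multiples of P until we hit Q = (1, 4):
  1P = (1, 1)
  2P = (2, 1)
  3P = (2, 4)
  4P = (1, 4)
Match found at i = 4.

k = 4


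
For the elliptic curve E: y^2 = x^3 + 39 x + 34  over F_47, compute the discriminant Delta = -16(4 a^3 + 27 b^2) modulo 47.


4 a^3 + 27 b^2 = 4*39^3 + 27*34^2 = 237276 + 31212 = 268488
Delta = -16 * (268488) = -4295808
Delta mod 47 = 39

Delta = 39 (mod 47)


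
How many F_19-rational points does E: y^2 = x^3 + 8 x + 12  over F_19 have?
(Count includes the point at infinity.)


For each x in F_19, count y with y^2 = x^3 + 8 x + 12 mod 19:
  x = 2: RHS = 17, y in [6, 13]  -> 2 point(s)
  x = 3: RHS = 6, y in [5, 14]  -> 2 point(s)
  x = 5: RHS = 6, y in [5, 14]  -> 2 point(s)
  x = 10: RHS = 9, y in [3, 16]  -> 2 point(s)
  x = 11: RHS = 6, y in [5, 14]  -> 2 point(s)
  x = 15: RHS = 11, y in [7, 12]  -> 2 point(s)
  x = 17: RHS = 7, y in [8, 11]  -> 2 point(s)
Affine points: 14. Add the point at infinity: total = 15.

#E(F_19) = 15


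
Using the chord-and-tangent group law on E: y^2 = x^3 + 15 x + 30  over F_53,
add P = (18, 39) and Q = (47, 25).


P != Q, so use the chord formula.
s = (y2 - y1) / (x2 - x1) = (39) / (29) mod 53 = 5
x3 = s^2 - x1 - x2 mod 53 = 5^2 - 18 - 47 = 13
y3 = s (x1 - x3) - y1 mod 53 = 5 * (18 - 13) - 39 = 39

P + Q = (13, 39)


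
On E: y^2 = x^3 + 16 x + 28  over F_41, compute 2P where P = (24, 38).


Doubling: s = (3 x1^2 + a) / (2 y1)
s = (3*24^2 + 16) / (2*38) mod 41 = 10
x3 = s^2 - 2 x1 mod 41 = 10^2 - 2*24 = 11
y3 = s (x1 - x3) - y1 mod 41 = 10 * (24 - 11) - 38 = 10

2P = (11, 10)


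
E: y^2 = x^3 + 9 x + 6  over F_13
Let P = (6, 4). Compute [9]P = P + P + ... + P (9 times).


k = 9 = 1001_2 (binary, LSB first: 1001)
Double-and-add from P = (6, 4):
  bit 0 = 1: acc = O + (6, 4) = (6, 4)
  bit 1 = 0: acc unchanged = (6, 4)
  bit 2 = 0: acc unchanged = (6, 4)
  bit 3 = 1: acc = (6, 4) + (9, 6) = (10, 2)

9P = (10, 2)


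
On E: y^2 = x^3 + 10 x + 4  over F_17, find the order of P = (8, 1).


Compute successive multiples of P until we hit O:
  1P = (8, 1)
  2P = (2, 10)
  3P = (5, 3)
  4P = (12, 13)
  5P = (6, 5)
  6P = (7, 14)
  7P = (1, 10)
  8P = (10, 4)
  ... (continuing to 24P)
  24P = O

ord(P) = 24


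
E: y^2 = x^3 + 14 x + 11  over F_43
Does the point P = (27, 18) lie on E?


Check whether y^2 = x^3 + 14 x + 11 (mod 43) for (x, y) = (27, 18).
LHS: y^2 = 18^2 mod 43 = 23
RHS: x^3 + 14 x + 11 = 27^3 + 14*27 + 11 mod 43 = 34
LHS != RHS

No, not on the curve


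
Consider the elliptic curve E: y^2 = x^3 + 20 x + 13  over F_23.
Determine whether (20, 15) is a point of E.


Check whether y^2 = x^3 + 20 x + 13 (mod 23) for (x, y) = (20, 15).
LHS: y^2 = 15^2 mod 23 = 18
RHS: x^3 + 20 x + 13 = 20^3 + 20*20 + 13 mod 23 = 18
LHS = RHS

Yes, on the curve


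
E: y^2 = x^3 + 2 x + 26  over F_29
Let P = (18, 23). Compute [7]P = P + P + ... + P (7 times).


k = 7 = 111_2 (binary, LSB first: 111)
Double-and-add from P = (18, 23):
  bit 0 = 1: acc = O + (18, 23) = (18, 23)
  bit 1 = 1: acc = (18, 23) + (23, 1) = (12, 26)
  bit 2 = 1: acc = (12, 26) + (21, 22) = (3, 28)

7P = (3, 28)


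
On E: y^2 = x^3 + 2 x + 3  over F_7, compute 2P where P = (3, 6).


Doubling: s = (3 x1^2 + a) / (2 y1)
s = (3*3^2 + 2) / (2*6) mod 7 = 3
x3 = s^2 - 2 x1 mod 7 = 3^2 - 2*3 = 3
y3 = s (x1 - x3) - y1 mod 7 = 3 * (3 - 3) - 6 = 1

2P = (3, 1)


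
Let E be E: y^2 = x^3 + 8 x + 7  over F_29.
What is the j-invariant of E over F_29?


Delta = -16(4 a^3 + 27 b^2) mod 29 = 4
-1728 * (4 a)^3 = -1728 * (4*8)^3 mod 29 = 5
j = 5 * 4^(-1) mod 29 = 23

j = 23 (mod 29)


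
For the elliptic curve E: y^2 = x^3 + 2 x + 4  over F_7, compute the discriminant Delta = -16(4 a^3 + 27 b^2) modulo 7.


4 a^3 + 27 b^2 = 4*2^3 + 27*4^2 = 32 + 432 = 464
Delta = -16 * (464) = -7424
Delta mod 7 = 3

Delta = 3 (mod 7)


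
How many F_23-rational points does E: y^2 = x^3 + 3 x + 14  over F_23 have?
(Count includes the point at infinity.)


For each x in F_23, count y with y^2 = x^3 + 3 x + 14 mod 23:
  x = 1: RHS = 18, y in [8, 15]  -> 2 point(s)
  x = 3: RHS = 4, y in [2, 21]  -> 2 point(s)
  x = 5: RHS = 16, y in [4, 19]  -> 2 point(s)
  x = 6: RHS = 18, y in [8, 15]  -> 2 point(s)
  x = 10: RHS = 9, y in [3, 20]  -> 2 point(s)
  x = 16: RHS = 18, y in [8, 15]  -> 2 point(s)
  x = 18: RHS = 12, y in [9, 14]  -> 2 point(s)
  x = 20: RHS = 1, y in [1, 22]  -> 2 point(s)
  x = 21: RHS = 0, y in [0]  -> 1 point(s)
Affine points: 17. Add the point at infinity: total = 18.

#E(F_23) = 18


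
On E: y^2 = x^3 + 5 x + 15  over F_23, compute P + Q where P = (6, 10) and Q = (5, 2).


P != Q, so use the chord formula.
s = (y2 - y1) / (x2 - x1) = (15) / (22) mod 23 = 8
x3 = s^2 - x1 - x2 mod 23 = 8^2 - 6 - 5 = 7
y3 = s (x1 - x3) - y1 mod 23 = 8 * (6 - 7) - 10 = 5

P + Q = (7, 5)


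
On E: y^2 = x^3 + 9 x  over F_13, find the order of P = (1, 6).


Compute successive multiples of P until we hit O:
  1P = (1, 6)
  2P = (12, 9)
  3P = (12, 4)
  4P = (1, 7)
  5P = O

ord(P) = 5


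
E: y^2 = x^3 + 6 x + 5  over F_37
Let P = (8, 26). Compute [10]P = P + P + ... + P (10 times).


k = 10 = 1010_2 (binary, LSB first: 0101)
Double-and-add from P = (8, 26):
  bit 0 = 0: acc unchanged = O
  bit 1 = 1: acc = O + (28, 6) = (28, 6)
  bit 2 = 0: acc unchanged = (28, 6)
  bit 3 = 1: acc = (28, 6) + (18, 5) = (1, 30)

10P = (1, 30)


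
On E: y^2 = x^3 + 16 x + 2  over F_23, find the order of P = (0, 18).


Compute successive multiples of P until we hit O:
  1P = (0, 18)
  2P = (9, 1)
  3P = (17, 9)
  4P = (14, 7)
  5P = (21, 10)
  6P = (18, 2)
  7P = (18, 21)
  8P = (21, 13)
  ... (continuing to 13P)
  13P = O

ord(P) = 13


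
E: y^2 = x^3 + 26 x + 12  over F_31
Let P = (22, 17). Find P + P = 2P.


Doubling: s = (3 x1^2 + a) / (2 y1)
s = (3*22^2 + 26) / (2*17) mod 31 = 7
x3 = s^2 - 2 x1 mod 31 = 7^2 - 2*22 = 5
y3 = s (x1 - x3) - y1 mod 31 = 7 * (22 - 5) - 17 = 9

2P = (5, 9)


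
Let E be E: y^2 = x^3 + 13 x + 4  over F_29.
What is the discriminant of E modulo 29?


4 a^3 + 27 b^2 = 4*13^3 + 27*4^2 = 8788 + 432 = 9220
Delta = -16 * (9220) = -147520
Delta mod 29 = 3

Delta = 3 (mod 29)


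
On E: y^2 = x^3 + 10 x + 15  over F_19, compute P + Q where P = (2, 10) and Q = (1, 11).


P != Q, so use the chord formula.
s = (y2 - y1) / (x2 - x1) = (1) / (18) mod 19 = 18
x3 = s^2 - x1 - x2 mod 19 = 18^2 - 2 - 1 = 17
y3 = s (x1 - x3) - y1 mod 19 = 18 * (2 - 17) - 10 = 5

P + Q = (17, 5)


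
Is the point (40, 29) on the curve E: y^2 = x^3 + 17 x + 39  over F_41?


Check whether y^2 = x^3 + 17 x + 39 (mod 41) for (x, y) = (40, 29).
LHS: y^2 = 29^2 mod 41 = 21
RHS: x^3 + 17 x + 39 = 40^3 + 17*40 + 39 mod 41 = 21
LHS = RHS

Yes, on the curve


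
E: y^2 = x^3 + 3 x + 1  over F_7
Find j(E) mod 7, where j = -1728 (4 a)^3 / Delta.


Delta = -16(4 a^3 + 27 b^2) mod 7 = 3
-1728 * (4 a)^3 = -1728 * (4*3)^3 mod 7 = 6
j = 6 * 3^(-1) mod 7 = 2

j = 2 (mod 7)


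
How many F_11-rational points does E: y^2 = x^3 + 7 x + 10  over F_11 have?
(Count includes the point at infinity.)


For each x in F_11, count y with y^2 = x^3 + 7 x + 10 mod 11:
  x = 3: RHS = 3, y in [5, 6]  -> 2 point(s)
  x = 4: RHS = 3, y in [5, 6]  -> 2 point(s)
  x = 5: RHS = 5, y in [4, 7]  -> 2 point(s)
  x = 6: RHS = 4, y in [2, 9]  -> 2 point(s)
Affine points: 8. Add the point at infinity: total = 9.

#E(F_11) = 9


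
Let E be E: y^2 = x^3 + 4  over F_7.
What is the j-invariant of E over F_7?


Delta = -16(4 a^3 + 27 b^2) mod 7 = 4
-1728 * (4 a)^3 = -1728 * (4*0)^3 mod 7 = 0
j = 0 * 4^(-1) mod 7 = 0

j = 0 (mod 7)


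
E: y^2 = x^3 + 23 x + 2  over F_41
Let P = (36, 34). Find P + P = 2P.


Doubling: s = (3 x1^2 + a) / (2 y1)
s = (3*36^2 + 23) / (2*34) mod 41 = 34
x3 = s^2 - 2 x1 mod 41 = 34^2 - 2*36 = 18
y3 = s (x1 - x3) - y1 mod 41 = 34 * (36 - 18) - 34 = 4

2P = (18, 4)


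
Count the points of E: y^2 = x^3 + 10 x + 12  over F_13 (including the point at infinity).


For each x in F_13, count y with y^2 = x^3 + 10 x + 12 mod 13:
  x = 0: RHS = 12, y in [5, 8]  -> 2 point(s)
  x = 1: RHS = 10, y in [6, 7]  -> 2 point(s)
  x = 2: RHS = 1, y in [1, 12]  -> 2 point(s)
  x = 3: RHS = 4, y in [2, 11]  -> 2 point(s)
  x = 4: RHS = 12, y in [5, 8]  -> 2 point(s)
  x = 7: RHS = 9, y in [3, 10]  -> 2 point(s)
  x = 9: RHS = 12, y in [5, 8]  -> 2 point(s)
  x = 11: RHS = 10, y in [6, 7]  -> 2 point(s)
  x = 12: RHS = 1, y in [1, 12]  -> 2 point(s)
Affine points: 18. Add the point at infinity: total = 19.

#E(F_13) = 19


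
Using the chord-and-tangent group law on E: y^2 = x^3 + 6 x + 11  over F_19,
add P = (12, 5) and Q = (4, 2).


P != Q, so use the chord formula.
s = (y2 - y1) / (x2 - x1) = (16) / (11) mod 19 = 17
x3 = s^2 - x1 - x2 mod 19 = 17^2 - 12 - 4 = 7
y3 = s (x1 - x3) - y1 mod 19 = 17 * (12 - 7) - 5 = 4

P + Q = (7, 4)


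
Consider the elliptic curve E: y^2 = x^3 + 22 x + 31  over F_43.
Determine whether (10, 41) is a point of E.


Check whether y^2 = x^3 + 22 x + 31 (mod 43) for (x, y) = (10, 41).
LHS: y^2 = 41^2 mod 43 = 4
RHS: x^3 + 22 x + 31 = 10^3 + 22*10 + 31 mod 43 = 4
LHS = RHS

Yes, on the curve


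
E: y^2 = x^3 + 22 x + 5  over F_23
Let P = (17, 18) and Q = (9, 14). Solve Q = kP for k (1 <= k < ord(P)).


Enumerate multiples of P until we hit Q = (9, 14):
  1P = (17, 18)
  2P = (20, 21)
  3P = (10, 12)
  4P = (8, 16)
  5P = (6, 10)
  6P = (3, 11)
  7P = (9, 9)
  8P = (13, 21)
  9P = (18, 0)
  10P = (13, 2)
  11P = (9, 14)
Match found at i = 11.

k = 11


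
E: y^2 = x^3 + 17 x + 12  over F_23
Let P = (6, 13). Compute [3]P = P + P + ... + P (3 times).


k = 3 = 11_2 (binary, LSB first: 11)
Double-and-add from P = (6, 13):
  bit 0 = 1: acc = O + (6, 13) = (6, 13)
  bit 1 = 1: acc = (6, 13) + (17, 4) = (2, 13)

3P = (2, 13)


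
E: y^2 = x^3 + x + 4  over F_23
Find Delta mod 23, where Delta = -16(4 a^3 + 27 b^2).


4 a^3 + 27 b^2 = 4*1^3 + 27*4^2 = 4 + 432 = 436
Delta = -16 * (436) = -6976
Delta mod 23 = 16

Delta = 16 (mod 23)


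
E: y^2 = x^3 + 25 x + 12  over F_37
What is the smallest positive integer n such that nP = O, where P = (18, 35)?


Compute successive multiples of P until we hit O:
  1P = (18, 35)
  2P = (29, 15)
  3P = (30, 7)
  4P = (15, 32)
  5P = (5, 15)
  6P = (26, 21)
  7P = (3, 22)
  8P = (23, 10)
  ... (continuing to 49P)
  49P = O

ord(P) = 49


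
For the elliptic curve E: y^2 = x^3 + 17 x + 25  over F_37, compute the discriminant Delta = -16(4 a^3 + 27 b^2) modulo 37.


4 a^3 + 27 b^2 = 4*17^3 + 27*25^2 = 19652 + 16875 = 36527
Delta = -16 * (36527) = -584432
Delta mod 37 = 20

Delta = 20 (mod 37)


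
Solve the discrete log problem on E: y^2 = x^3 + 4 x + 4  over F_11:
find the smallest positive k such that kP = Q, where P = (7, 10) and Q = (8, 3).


Enumerate multiples of P until we hit Q = (8, 3):
  1P = (7, 10)
  2P = (2, 3)
  3P = (0, 2)
  4P = (8, 3)
Match found at i = 4.

k = 4


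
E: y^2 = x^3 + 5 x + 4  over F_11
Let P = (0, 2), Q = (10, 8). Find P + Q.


P != Q, so use the chord formula.
s = (y2 - y1) / (x2 - x1) = (6) / (10) mod 11 = 5
x3 = s^2 - x1 - x2 mod 11 = 5^2 - 0 - 10 = 4
y3 = s (x1 - x3) - y1 mod 11 = 5 * (0 - 4) - 2 = 0

P + Q = (4, 0)


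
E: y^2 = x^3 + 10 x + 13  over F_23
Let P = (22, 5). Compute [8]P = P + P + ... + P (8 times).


k = 8 = 1000_2 (binary, LSB first: 0001)
Double-and-add from P = (22, 5):
  bit 0 = 0: acc unchanged = O
  bit 1 = 0: acc unchanged = O
  bit 2 = 0: acc unchanged = O
  bit 3 = 1: acc = O + (19, 1) = (19, 1)

8P = (19, 1)


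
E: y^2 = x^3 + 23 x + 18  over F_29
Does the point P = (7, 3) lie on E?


Check whether y^2 = x^3 + 23 x + 18 (mod 29) for (x, y) = (7, 3).
LHS: y^2 = 3^2 mod 29 = 9
RHS: x^3 + 23 x + 18 = 7^3 + 23*7 + 18 mod 29 = 0
LHS != RHS

No, not on the curve


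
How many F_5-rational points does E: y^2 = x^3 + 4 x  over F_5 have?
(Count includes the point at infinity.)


For each x in F_5, count y with y^2 = x^3 + 4 x + 0 mod 5:
  x = 0: RHS = 0, y in [0]  -> 1 point(s)
  x = 1: RHS = 0, y in [0]  -> 1 point(s)
  x = 2: RHS = 1, y in [1, 4]  -> 2 point(s)
  x = 3: RHS = 4, y in [2, 3]  -> 2 point(s)
  x = 4: RHS = 0, y in [0]  -> 1 point(s)
Affine points: 7. Add the point at infinity: total = 8.

#E(F_5) = 8


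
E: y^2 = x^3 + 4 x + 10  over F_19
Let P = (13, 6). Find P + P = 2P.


Doubling: s = (3 x1^2 + a) / (2 y1)
s = (3*13^2 + 4) / (2*6) mod 19 = 3
x3 = s^2 - 2 x1 mod 19 = 3^2 - 2*13 = 2
y3 = s (x1 - x3) - y1 mod 19 = 3 * (13 - 2) - 6 = 8

2P = (2, 8)


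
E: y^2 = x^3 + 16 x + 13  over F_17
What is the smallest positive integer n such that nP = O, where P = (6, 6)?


Compute successive multiples of P until we hit O:
  1P = (6, 6)
  2P = (6, 11)
  3P = O

ord(P) = 3


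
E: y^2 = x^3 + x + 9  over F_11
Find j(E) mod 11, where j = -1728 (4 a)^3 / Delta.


Delta = -16(4 a^3 + 27 b^2) mod 11 = 1
-1728 * (4 a)^3 = -1728 * (4*1)^3 mod 11 = 2
j = 2 * 1^(-1) mod 11 = 2

j = 2 (mod 11)


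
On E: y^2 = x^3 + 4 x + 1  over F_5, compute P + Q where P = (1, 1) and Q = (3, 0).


P != Q, so use the chord formula.
s = (y2 - y1) / (x2 - x1) = (4) / (2) mod 5 = 2
x3 = s^2 - x1 - x2 mod 5 = 2^2 - 1 - 3 = 0
y3 = s (x1 - x3) - y1 mod 5 = 2 * (1 - 0) - 1 = 1

P + Q = (0, 1)


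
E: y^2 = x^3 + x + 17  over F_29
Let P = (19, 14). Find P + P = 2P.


Doubling: s = (3 x1^2 + a) / (2 y1)
s = (3*19^2 + 1) / (2*14) mod 29 = 18
x3 = s^2 - 2 x1 mod 29 = 18^2 - 2*19 = 25
y3 = s (x1 - x3) - y1 mod 29 = 18 * (19 - 25) - 14 = 23

2P = (25, 23)


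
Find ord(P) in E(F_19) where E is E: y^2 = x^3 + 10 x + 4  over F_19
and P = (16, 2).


Compute successive multiples of P until we hit O:
  1P = (16, 2)
  2P = (12, 16)
  3P = (8, 8)
  4P = (11, 18)
  5P = (3, 2)
  6P = (0, 17)
  7P = (9, 14)
  8P = (14, 0)
  ... (continuing to 16P)
  16P = O

ord(P) = 16


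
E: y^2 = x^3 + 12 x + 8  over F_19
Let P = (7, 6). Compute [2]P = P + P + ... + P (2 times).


k = 2 = 10_2 (binary, LSB first: 01)
Double-and-add from P = (7, 6):
  bit 0 = 0: acc unchanged = O
  bit 1 = 1: acc = O + (6, 12) = (6, 12)

2P = (6, 12)


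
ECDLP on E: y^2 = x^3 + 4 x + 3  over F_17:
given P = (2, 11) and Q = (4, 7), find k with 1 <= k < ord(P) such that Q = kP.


Enumerate multiples of P until we hit Q = (4, 7):
  1P = (2, 11)
  2P = (11, 1)
  3P = (13, 5)
  4P = (3, 5)
  5P = (14, 10)
  6P = (16, 10)
  7P = (1, 12)
  8P = (15, 2)
  9P = (4, 10)
  10P = (7, 0)
  11P = (4, 7)
Match found at i = 11.

k = 11


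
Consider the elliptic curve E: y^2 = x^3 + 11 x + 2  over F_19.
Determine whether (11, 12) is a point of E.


Check whether y^2 = x^3 + 11 x + 2 (mod 19) for (x, y) = (11, 12).
LHS: y^2 = 12^2 mod 19 = 11
RHS: x^3 + 11 x + 2 = 11^3 + 11*11 + 2 mod 19 = 10
LHS != RHS

No, not on the curve


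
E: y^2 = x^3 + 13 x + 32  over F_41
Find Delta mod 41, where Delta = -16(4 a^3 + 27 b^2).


4 a^3 + 27 b^2 = 4*13^3 + 27*32^2 = 8788 + 27648 = 36436
Delta = -16 * (36436) = -582976
Delta mod 41 = 3

Delta = 3 (mod 41)


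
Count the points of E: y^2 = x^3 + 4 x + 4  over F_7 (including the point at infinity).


For each x in F_7, count y with y^2 = x^3 + 4 x + 4 mod 7:
  x = 0: RHS = 4, y in [2, 5]  -> 2 point(s)
  x = 1: RHS = 2, y in [3, 4]  -> 2 point(s)
  x = 3: RHS = 1, y in [1, 6]  -> 2 point(s)
  x = 4: RHS = 0, y in [0]  -> 1 point(s)
  x = 5: RHS = 2, y in [3, 4]  -> 2 point(s)
Affine points: 9. Add the point at infinity: total = 10.

#E(F_7) = 10


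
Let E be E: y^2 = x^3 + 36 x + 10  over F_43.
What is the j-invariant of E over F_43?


Delta = -16(4 a^3 + 27 b^2) mod 43 = 37
-1728 * (4 a)^3 = -1728 * (4*36)^3 mod 43 = 4
j = 4 * 37^(-1) mod 43 = 28

j = 28 (mod 43)


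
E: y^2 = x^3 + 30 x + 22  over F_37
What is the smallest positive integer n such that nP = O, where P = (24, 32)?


Compute successive multiples of P until we hit O:
  1P = (24, 32)
  2P = (10, 8)
  3P = (15, 31)
  4P = (14, 2)
  5P = (8, 16)
  6P = (6, 23)
  7P = (35, 18)
  8P = (5, 1)
  ... (continuing to 47P)
  47P = O

ord(P) = 47


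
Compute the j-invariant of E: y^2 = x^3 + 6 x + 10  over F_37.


Delta = -16(4 a^3 + 27 b^2) mod 37 = 30
-1728 * (4 a)^3 = -1728 * (4*6)^3 mod 37 = 31
j = 31 * 30^(-1) mod 37 = 22

j = 22 (mod 37)


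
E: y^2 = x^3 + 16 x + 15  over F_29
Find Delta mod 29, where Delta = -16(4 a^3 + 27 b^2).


4 a^3 + 27 b^2 = 4*16^3 + 27*15^2 = 16384 + 6075 = 22459
Delta = -16 * (22459) = -359344
Delta mod 29 = 24

Delta = 24 (mod 29)


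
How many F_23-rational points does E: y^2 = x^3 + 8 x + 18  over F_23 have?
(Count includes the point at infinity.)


For each x in F_23, count y with y^2 = x^3 + 8 x + 18 mod 23:
  x = 0: RHS = 18, y in [8, 15]  -> 2 point(s)
  x = 1: RHS = 4, y in [2, 21]  -> 2 point(s)
  x = 3: RHS = 0, y in [0]  -> 1 point(s)
  x = 6: RHS = 6, y in [11, 12]  -> 2 point(s)
  x = 7: RHS = 3, y in [7, 16]  -> 2 point(s)
  x = 12: RHS = 2, y in [5, 18]  -> 2 point(s)
  x = 20: RHS = 13, y in [6, 17]  -> 2 point(s)
  x = 22: RHS = 9, y in [3, 20]  -> 2 point(s)
Affine points: 15. Add the point at infinity: total = 16.

#E(F_23) = 16


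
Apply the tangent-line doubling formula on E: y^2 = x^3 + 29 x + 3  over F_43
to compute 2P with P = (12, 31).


Doubling: s = (3 x1^2 + a) / (2 y1)
s = (3*12^2 + 29) / (2*31) mod 43 = 22
x3 = s^2 - 2 x1 mod 43 = 22^2 - 2*12 = 30
y3 = s (x1 - x3) - y1 mod 43 = 22 * (12 - 30) - 31 = 3

2P = (30, 3)


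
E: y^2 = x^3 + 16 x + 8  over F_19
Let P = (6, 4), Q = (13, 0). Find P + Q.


P != Q, so use the chord formula.
s = (y2 - y1) / (x2 - x1) = (15) / (7) mod 19 = 13
x3 = s^2 - x1 - x2 mod 19 = 13^2 - 6 - 13 = 17
y3 = s (x1 - x3) - y1 mod 19 = 13 * (6 - 17) - 4 = 5

P + Q = (17, 5)


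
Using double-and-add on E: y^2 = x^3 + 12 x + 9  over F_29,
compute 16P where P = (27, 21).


k = 16 = 10000_2 (binary, LSB first: 00001)
Double-and-add from P = (27, 21):
  bit 0 = 0: acc unchanged = O
  bit 1 = 0: acc unchanged = O
  bit 2 = 0: acc unchanged = O
  bit 3 = 0: acc unchanged = O
  bit 4 = 1: acc = O + (19, 22) = (19, 22)

16P = (19, 22)


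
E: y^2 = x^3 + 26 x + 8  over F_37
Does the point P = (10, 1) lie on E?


Check whether y^2 = x^3 + 26 x + 8 (mod 37) for (x, y) = (10, 1).
LHS: y^2 = 1^2 mod 37 = 1
RHS: x^3 + 26 x + 8 = 10^3 + 26*10 + 8 mod 37 = 10
LHS != RHS

No, not on the curve


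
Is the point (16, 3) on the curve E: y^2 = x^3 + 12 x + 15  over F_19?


Check whether y^2 = x^3 + 12 x + 15 (mod 19) for (x, y) = (16, 3).
LHS: y^2 = 3^2 mod 19 = 9
RHS: x^3 + 12 x + 15 = 16^3 + 12*16 + 15 mod 19 = 9
LHS = RHS

Yes, on the curve


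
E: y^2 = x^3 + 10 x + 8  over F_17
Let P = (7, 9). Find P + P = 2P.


Doubling: s = (3 x1^2 + a) / (2 y1)
s = (3*7^2 + 10) / (2*9) mod 17 = 4
x3 = s^2 - 2 x1 mod 17 = 4^2 - 2*7 = 2
y3 = s (x1 - x3) - y1 mod 17 = 4 * (7 - 2) - 9 = 11

2P = (2, 11)


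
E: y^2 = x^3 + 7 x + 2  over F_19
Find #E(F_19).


For each x in F_19, count y with y^2 = x^3 + 7 x + 2 mod 19:
  x = 2: RHS = 5, y in [9, 10]  -> 2 point(s)
  x = 8: RHS = 0, y in [0]  -> 1 point(s)
  x = 11: RHS = 4, y in [2, 17]  -> 2 point(s)
  x = 12: RHS = 9, y in [3, 16]  -> 2 point(s)
  x = 15: RHS = 5, y in [9, 10]  -> 2 point(s)
  x = 16: RHS = 11, y in [7, 12]  -> 2 point(s)
Affine points: 11. Add the point at infinity: total = 12.

#E(F_19) = 12


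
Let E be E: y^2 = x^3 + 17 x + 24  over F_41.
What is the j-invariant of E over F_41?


Delta = -16(4 a^3 + 27 b^2) mod 41 = 35
-1728 * (4 a)^3 = -1728 * (4*17)^3 mod 41 = 23
j = 23 * 35^(-1) mod 41 = 3

j = 3 (mod 41)


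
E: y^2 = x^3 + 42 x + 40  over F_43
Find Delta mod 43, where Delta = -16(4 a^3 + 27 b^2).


4 a^3 + 27 b^2 = 4*42^3 + 27*40^2 = 296352 + 43200 = 339552
Delta = -16 * (339552) = -5432832
Delta mod 43 = 3

Delta = 3 (mod 43)


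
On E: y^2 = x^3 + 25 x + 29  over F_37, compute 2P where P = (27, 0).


k = 2 = 10_2 (binary, LSB first: 01)
Double-and-add from P = (27, 0):
  bit 0 = 0: acc unchanged = O
  bit 1 = 1: acc = O + O = O

2P = O


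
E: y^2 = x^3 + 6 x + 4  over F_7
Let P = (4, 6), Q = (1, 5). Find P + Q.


P != Q, so use the chord formula.
s = (y2 - y1) / (x2 - x1) = (6) / (4) mod 7 = 5
x3 = s^2 - x1 - x2 mod 7 = 5^2 - 4 - 1 = 6
y3 = s (x1 - x3) - y1 mod 7 = 5 * (4 - 6) - 6 = 5

P + Q = (6, 5)


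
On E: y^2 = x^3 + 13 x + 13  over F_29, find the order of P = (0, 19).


Compute successive multiples of P until we hit O:
  1P = (0, 19)
  2P = (25, 19)
  3P = (4, 10)
  4P = (21, 21)
  5P = (28, 17)
  6P = (5, 0)
  7P = (28, 12)
  8P = (21, 8)
  ... (continuing to 12P)
  12P = O

ord(P) = 12


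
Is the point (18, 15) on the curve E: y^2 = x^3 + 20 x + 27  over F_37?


Check whether y^2 = x^3 + 20 x + 27 (mod 37) for (x, y) = (18, 15).
LHS: y^2 = 15^2 mod 37 = 3
RHS: x^3 + 20 x + 27 = 18^3 + 20*18 + 27 mod 37 = 3
LHS = RHS

Yes, on the curve


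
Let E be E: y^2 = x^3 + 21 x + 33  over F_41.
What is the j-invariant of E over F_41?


Delta = -16(4 a^3 + 27 b^2) mod 41 = 19
-1728 * (4 a)^3 = -1728 * (4*21)^3 mod 41 = 34
j = 34 * 19^(-1) mod 41 = 32

j = 32 (mod 41)


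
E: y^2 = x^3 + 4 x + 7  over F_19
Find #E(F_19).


For each x in F_19, count y with y^2 = x^3 + 4 x + 7 mod 19:
  x = 0: RHS = 7, y in [8, 11]  -> 2 point(s)
  x = 2: RHS = 4, y in [2, 17]  -> 2 point(s)
  x = 4: RHS = 11, y in [7, 12]  -> 2 point(s)
  x = 5: RHS = 0, y in [0]  -> 1 point(s)
  x = 6: RHS = 0, y in [0]  -> 1 point(s)
  x = 7: RHS = 17, y in [6, 13]  -> 2 point(s)
  x = 8: RHS = 0, y in [0]  -> 1 point(s)
  x = 12: RHS = 16, y in [4, 15]  -> 2 point(s)
  x = 16: RHS = 6, y in [5, 14]  -> 2 point(s)
Affine points: 15. Add the point at infinity: total = 16.

#E(F_19) = 16


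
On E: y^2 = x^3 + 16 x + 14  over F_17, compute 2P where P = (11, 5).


Doubling: s = (3 x1^2 + a) / (2 y1)
s = (3*11^2 + 16) / (2*5) mod 17 = 9
x3 = s^2 - 2 x1 mod 17 = 9^2 - 2*11 = 8
y3 = s (x1 - x3) - y1 mod 17 = 9 * (11 - 8) - 5 = 5

2P = (8, 5)


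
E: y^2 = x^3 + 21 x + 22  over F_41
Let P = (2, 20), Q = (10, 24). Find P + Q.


P != Q, so use the chord formula.
s = (y2 - y1) / (x2 - x1) = (4) / (8) mod 41 = 21
x3 = s^2 - x1 - x2 mod 41 = 21^2 - 2 - 10 = 19
y3 = s (x1 - x3) - y1 mod 41 = 21 * (2 - 19) - 20 = 33

P + Q = (19, 33)


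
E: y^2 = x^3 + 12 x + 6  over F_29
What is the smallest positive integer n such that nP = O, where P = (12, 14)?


Compute successive multiples of P until we hit O:
  1P = (12, 14)
  2P = (28, 14)
  3P = (18, 15)
  4P = (24, 13)
  5P = (21, 23)
  6P = (26, 1)
  7P = (0, 8)
  8P = (10, 16)
  ... (continuing to 25P)
  25P = O

ord(P) = 25


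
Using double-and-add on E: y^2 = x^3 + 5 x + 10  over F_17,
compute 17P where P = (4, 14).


k = 17 = 10001_2 (binary, LSB first: 10001)
Double-and-add from P = (4, 14):
  bit 0 = 1: acc = O + (4, 14) = (4, 14)
  bit 1 = 0: acc unchanged = (4, 14)
  bit 2 = 0: acc unchanged = (4, 14)
  bit 3 = 0: acc unchanged = (4, 14)
  bit 4 = 1: acc = (4, 14) + (3, 16) = (14, 6)

17P = (14, 6)


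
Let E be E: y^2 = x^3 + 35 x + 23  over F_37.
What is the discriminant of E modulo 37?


4 a^3 + 27 b^2 = 4*35^3 + 27*23^2 = 171500 + 14283 = 185783
Delta = -16 * (185783) = -2972528
Delta mod 37 = 15

Delta = 15 (mod 37)


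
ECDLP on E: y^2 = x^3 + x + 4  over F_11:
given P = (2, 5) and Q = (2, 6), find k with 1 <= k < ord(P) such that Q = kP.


Enumerate multiples of P until we hit Q = (2, 6):
  1P = (2, 5)
  2P = (0, 2)
  3P = (3, 10)
  4P = (9, 4)
  5P = (9, 7)
  6P = (3, 1)
  7P = (0, 9)
  8P = (2, 6)
Match found at i = 8.

k = 8


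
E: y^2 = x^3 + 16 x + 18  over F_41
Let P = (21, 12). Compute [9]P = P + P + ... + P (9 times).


k = 9 = 1001_2 (binary, LSB first: 1001)
Double-and-add from P = (21, 12):
  bit 0 = 1: acc = O + (21, 12) = (21, 12)
  bit 1 = 0: acc unchanged = (21, 12)
  bit 2 = 0: acc unchanged = (21, 12)
  bit 3 = 1: acc = (21, 12) + (11, 34) = (4, 8)

9P = (4, 8)


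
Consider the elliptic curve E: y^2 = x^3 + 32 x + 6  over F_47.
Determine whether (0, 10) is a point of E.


Check whether y^2 = x^3 + 32 x + 6 (mod 47) for (x, y) = (0, 10).
LHS: y^2 = 10^2 mod 47 = 6
RHS: x^3 + 32 x + 6 = 0^3 + 32*0 + 6 mod 47 = 6
LHS = RHS

Yes, on the curve


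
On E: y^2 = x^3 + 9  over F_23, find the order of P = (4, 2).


Compute successive multiples of P until we hit O:
  1P = (4, 2)
  2P = (21, 1)
  3P = (14, 4)
  4P = (17, 0)
  5P = (14, 19)
  6P = (21, 22)
  7P = (4, 21)
  8P = O

ord(P) = 8


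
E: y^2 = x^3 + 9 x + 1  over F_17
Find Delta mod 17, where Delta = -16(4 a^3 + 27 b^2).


4 a^3 + 27 b^2 = 4*9^3 + 27*1^2 = 2916 + 27 = 2943
Delta = -16 * (2943) = -47088
Delta mod 17 = 2

Delta = 2 (mod 17)


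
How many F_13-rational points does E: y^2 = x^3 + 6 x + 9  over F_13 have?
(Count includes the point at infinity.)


For each x in F_13, count y with y^2 = x^3 + 6 x + 9 mod 13:
  x = 0: RHS = 9, y in [3, 10]  -> 2 point(s)
  x = 1: RHS = 3, y in [4, 9]  -> 2 point(s)
  x = 2: RHS = 3, y in [4, 9]  -> 2 point(s)
  x = 6: RHS = 1, y in [1, 12]  -> 2 point(s)
  x = 7: RHS = 4, y in [2, 11]  -> 2 point(s)
  x = 8: RHS = 10, y in [6, 7]  -> 2 point(s)
  x = 9: RHS = 12, y in [5, 8]  -> 2 point(s)
  x = 10: RHS = 3, y in [4, 9]  -> 2 point(s)
Affine points: 16. Add the point at infinity: total = 17.

#E(F_13) = 17


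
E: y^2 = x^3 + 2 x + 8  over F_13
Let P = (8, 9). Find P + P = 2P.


Doubling: s = (3 x1^2 + a) / (2 y1)
s = (3*8^2 + 2) / (2*9) mod 13 = 5
x3 = s^2 - 2 x1 mod 13 = 5^2 - 2*8 = 9
y3 = s (x1 - x3) - y1 mod 13 = 5 * (8 - 9) - 9 = 12

2P = (9, 12)


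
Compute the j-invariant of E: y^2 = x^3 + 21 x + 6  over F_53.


Delta = -16(4 a^3 + 27 b^2) mod 53 = 25
-1728 * (4 a)^3 = -1728 * (4*21)^3 mod 53 = 52
j = 52 * 25^(-1) mod 53 = 36

j = 36 (mod 53)
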